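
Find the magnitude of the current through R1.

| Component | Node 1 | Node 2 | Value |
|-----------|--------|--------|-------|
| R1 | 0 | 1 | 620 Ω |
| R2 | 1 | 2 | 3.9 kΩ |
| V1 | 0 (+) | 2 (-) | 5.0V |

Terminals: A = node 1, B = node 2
Nodal analysis, taking node 2 as the 0 V reference.
Source V1 fixes V_0 = 5 V.
KCL at each unknown node (sum of currents leaving = 0; resistances in Ω):
  Node 1: (V_1 - 5)/620 + (V_1 - 0)/3900 = 0
Collecting terms: 0.001869 × V_1 = 0.008065  =>  V_1 = 4.314 V
I_R1 = (V_0 - V_1)/R1 = (5 - 4.314)/620 = 0.001106 A
|I_R1| = 0.001106 A

Final answer: |I_R1| = 0.001106 A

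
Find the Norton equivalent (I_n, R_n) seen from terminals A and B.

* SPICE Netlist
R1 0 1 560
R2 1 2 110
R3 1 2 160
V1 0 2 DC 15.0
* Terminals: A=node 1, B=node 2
Find the Thévenin equivalent first; then I_n = V_th/R_th and R_n = R_th.
Step 1 — V_th is the open-circuit voltage V_A - V_B (nothing connected across the terminals).
Nodal analysis, taking node 2 as the 0 V reference.
Source V1 fixes V_0 = 15 V.
KCL at each unknown node (sum of currents leaving = 0; resistances in Ω):
  Node 1: (V_1 - 15)/560 + (V_1 - 0)/110 + (V_1 - 0)/160 = 0
Collecting terms: 0.01713 × V_1 = 0.02679  =>  V_1 = 1.564 V
V_th = V_1 - V_2 = 1.564 - 0 = 1.564 V
Step 2 — R_th: zero the source — replace V1 by a short circuit (node 2 merges into node 0) — and find the resistance seen between A (node 1) and B (node 0).
Reduce the network between node 1 (A) and node 0 (B) by series/parallel combination:
  Rp1 = R1 ‖ R2 ‖ R3 (parallel, all between nodes 0 and 1) = 1/(1/560 + 1/110 + 1/160) = 58.39 Ω
R_th = 58.39 Ω
I_n = V_th/R_th = 1.564/58.39 = 0.02679 A, and R_n = R_th = 58.39 Ω

Final answer: I_n = 0.02679 A, R_n = 58.39 Ω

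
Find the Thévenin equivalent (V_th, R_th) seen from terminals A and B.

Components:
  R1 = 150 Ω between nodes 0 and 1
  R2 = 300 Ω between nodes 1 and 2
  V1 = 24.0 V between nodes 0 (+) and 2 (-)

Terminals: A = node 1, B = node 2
Step 1 — V_th is the open-circuit voltage V_A - V_B (nothing connected across the terminals).
Nodal analysis, taking node 2 as the 0 V reference.
Source V1 fixes V_0 = 24 V.
KCL at each unknown node (sum of currents leaving = 0; resistances in Ω):
  Node 1: (V_1 - 24)/150 + (V_1 - 0)/300 = 0
Collecting terms: 0.01 × V_1 = 0.16  =>  V_1 = 16 V
V_th = V_1 - V_2 = 16 - 0 = 16 V
Step 2 — R_th: zero the source — replace V1 by a short circuit (node 2 merges into node 0) — and find the resistance seen between A (node 1) and B (node 0).
Reduce the network between node 1 (A) and node 0 (B) by series/parallel combination:
  Rp1 = R1 ‖ R2 (parallel, both between nodes 0 and 1) = 1/(1/150 + 1/300) = 100 Ω
R_th = 100 Ω

Final answer: V_th = 16 V, R_th = 100 Ω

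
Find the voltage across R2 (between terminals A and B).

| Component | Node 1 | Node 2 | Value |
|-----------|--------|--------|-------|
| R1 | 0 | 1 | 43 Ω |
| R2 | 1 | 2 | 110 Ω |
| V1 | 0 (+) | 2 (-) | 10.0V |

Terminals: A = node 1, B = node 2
R1 and R2 are in series across V1 (node 0 → node 1 → node 2), and the output A–B is taken across R2, so this is a voltage divider.
Series current: I = V1/(R1 + R2) = 10/(43 + 110) = 10/153 = 0.06536 A
V_R2 = I × R2 = V1 × R2/(R1 + R2) = 10 × 110/153 = 7.19 V

Final answer: 7.19 V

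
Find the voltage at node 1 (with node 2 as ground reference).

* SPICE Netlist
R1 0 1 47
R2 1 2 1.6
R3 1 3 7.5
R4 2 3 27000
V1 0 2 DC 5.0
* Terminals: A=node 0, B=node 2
Nodal analysis, taking node 2 as the 0 V reference.
Source V1 fixes V_0 = 5 V.
KCL at each unknown node (sum of currents leaving = 0; resistances in Ω):
  Node 1: (V_1 - 5)/47 + (V_1 - 0)/1.6 + (V_1 - V_3)/7.5 = 0
  Node 3: (V_3 - V_1)/7.5 + (V_3 - 0)/27000 = 0
Collecting terms (coefficients in siemens):
  0.7796·V_1 - 0.1333·V_3 = 0.1064
  0.1334·V_3 - 0.1333·V_1 = 0
Determinant D = (0.7796)(0.1334) - (-0.1333)(-0.1333) = 0.0862
V_1 = [(0.1064)(0.1334) - (-0.1333)(0)]/D = 0.1646 V
V_3 = [(0.7796)(0) - (0.1064)(-0.1333)]/D = 0.1646 V
The requested potential is V_1 = 0.1646 V.

Final answer: V_1 = 0.1646 V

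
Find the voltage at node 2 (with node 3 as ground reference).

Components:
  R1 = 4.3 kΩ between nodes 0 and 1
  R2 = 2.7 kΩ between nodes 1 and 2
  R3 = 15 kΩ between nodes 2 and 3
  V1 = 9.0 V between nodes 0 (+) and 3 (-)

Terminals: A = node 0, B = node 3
Nodal analysis, taking node 3 as the 0 V reference.
Source V1 fixes V_0 = 9 V.
KCL at each unknown node (sum of currents leaving = 0; resistances in Ω):
  Node 1: (V_1 - 9)/4300 + (V_1 - V_2)/2700 = 0
  Node 2: (V_2 - V_1)/2700 + (V_2 - 0)/15000 = 0
Collecting terms (coefficients in siemens):
  0.0006029·V_1 - 0.0003704·V_2 = 0.002093
  0.000437·V_2 - 0.0003704·V_1 = 0
Determinant D = (0.0006029)(0.000437) - (-0.0003704)(-0.0003704) = 0.0000001263
V_1 = [(0.002093)(0.000437) - (-0.0003704)(0)]/D = 7.241 V
V_2 = [(0.0006029)(0) - (0.002093)(-0.0003704)]/D = 6.136 V
The requested potential is V_2 = 6.136 V.

Final answer: V_2 = 6.136 V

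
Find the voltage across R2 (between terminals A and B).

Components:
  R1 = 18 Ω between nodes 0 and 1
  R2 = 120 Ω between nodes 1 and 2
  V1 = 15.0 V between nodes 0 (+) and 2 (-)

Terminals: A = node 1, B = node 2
R1 and R2 are in series across V1 (node 0 → node 1 → node 2), and the output A–B is taken across R2, so this is a voltage divider.
Series current: I = V1/(R1 + R2) = 15/(18 + 120) = 15/138 = 0.1087 A
V_R2 = I × R2 = V1 × R2/(R1 + R2) = 15 × 120/138 = 13.04 V

Final answer: 13.04 V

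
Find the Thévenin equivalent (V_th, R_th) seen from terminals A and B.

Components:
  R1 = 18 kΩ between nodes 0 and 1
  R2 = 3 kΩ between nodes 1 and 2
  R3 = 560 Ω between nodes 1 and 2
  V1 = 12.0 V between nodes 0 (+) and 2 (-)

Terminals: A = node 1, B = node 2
Step 1 — V_th is the open-circuit voltage V_A - V_B (nothing connected across the terminals).
Nodal analysis, taking node 2 as the 0 V reference.
Source V1 fixes V_0 = 12 V.
KCL at each unknown node (sum of currents leaving = 0; resistances in Ω):
  Node 1: (V_1 - 12)/18000 + (V_1 - 0)/3000 + (V_1 - 0)/560 = 0
Collecting terms: 0.002175 × V_1 = 0.0006667  =>  V_1 = 0.3066 V
V_th = V_1 - V_2 = 0.3066 - 0 = 0.3066 V
Step 2 — R_th: zero the source — replace V1 by a short circuit (node 2 merges into node 0) — and find the resistance seen between A (node 1) and B (node 0).
Reduce the network between node 1 (A) and node 0 (B) by series/parallel combination:
  Rp1 = R1 ‖ R2 ‖ R3 (parallel, all between nodes 0 and 1) = 1/(1/18000 + 1/3000 + 1/560) = 459.9 Ω
R_th = 459.9 Ω

Final answer: V_th = 0.3066 V, R_th = 459.9 Ω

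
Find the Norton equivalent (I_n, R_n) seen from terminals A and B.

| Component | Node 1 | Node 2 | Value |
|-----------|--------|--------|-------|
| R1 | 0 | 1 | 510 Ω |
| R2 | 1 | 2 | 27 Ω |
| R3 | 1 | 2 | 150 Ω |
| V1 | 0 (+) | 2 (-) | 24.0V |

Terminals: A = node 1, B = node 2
Find the Thévenin equivalent first; then I_n = V_th/R_th and R_n = R_th.
Step 1 — V_th is the open-circuit voltage V_A - V_B (nothing connected across the terminals).
Nodal analysis, taking node 2 as the 0 V reference.
Source V1 fixes V_0 = 24 V.
KCL at each unknown node (sum of currents leaving = 0; resistances in Ω):
  Node 1: (V_1 - 24)/510 + (V_1 - 0)/27 + (V_1 - 0)/150 = 0
Collecting terms: 0.04566 × V_1 = 0.04706  =>  V_1 = 1.031 V
V_th = V_1 - V_2 = 1.031 - 0 = 1.031 V
Step 2 — R_th: zero the source — replace V1 by a short circuit (node 2 merges into node 0) — and find the resistance seen between A (node 1) and B (node 0).
Reduce the network between node 1 (A) and node 0 (B) by series/parallel combination:
  Rp1 = R1 ‖ R2 ‖ R3 (parallel, all between nodes 0 and 1) = 1/(1/510 + 1/27 + 1/150) = 21.9 Ω
R_th = 21.9 Ω
I_n = V_th/R_th = 1.031/21.9 = 0.04706 A, and R_n = R_th = 21.9 Ω

Final answer: I_n = 0.04706 A, R_n = 21.9 Ω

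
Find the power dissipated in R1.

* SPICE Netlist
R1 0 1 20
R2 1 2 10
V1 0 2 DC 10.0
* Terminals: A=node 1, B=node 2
Nodal analysis, taking node 2 as the 0 V reference.
Source V1 fixes V_0 = 10 V.
KCL at each unknown node (sum of currents leaving = 0; resistances in Ω):
  Node 1: (V_1 - 10)/20 + (V_1 - 0)/10 = 0
Collecting terms: 0.15 × V_1 = 0.5  =>  V_1 = 3.333 V
I_R1 = (V_0 - V_1)/R1 = (10 - 3.333)/20 = 0.3333 A
P_R1 = I_R1² × R1 = (0.3333)² × 20 = 2.222 W

Final answer: 2.222 W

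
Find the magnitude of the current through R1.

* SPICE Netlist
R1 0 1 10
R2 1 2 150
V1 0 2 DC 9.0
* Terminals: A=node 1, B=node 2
Nodal analysis, taking node 2 as the 0 V reference.
Source V1 fixes V_0 = 9 V.
KCL at each unknown node (sum of currents leaving = 0; resistances in Ω):
  Node 1: (V_1 - 9)/10 + (V_1 - 0)/150 = 0
Collecting terms: 0.1067 × V_1 = 0.9  =>  V_1 = 8.438 V
I_R1 = (V_0 - V_1)/R1 = (9 - 8.438)/10 = 0.05625 A
|I_R1| = 0.05625 A

Final answer: |I_R1| = 0.05625 A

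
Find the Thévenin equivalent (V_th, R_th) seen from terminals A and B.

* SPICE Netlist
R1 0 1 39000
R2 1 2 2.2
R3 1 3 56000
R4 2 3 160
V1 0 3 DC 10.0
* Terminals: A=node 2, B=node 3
Step 1 — V_th is the open-circuit voltage V_A - V_B (nothing connected across the terminals).
Nodal analysis, taking node 3 as the 0 V reference.
Source V1 fixes V_0 = 10 V.
KCL at each unknown node (sum of currents leaving = 0; resistances in Ω):
  Node 1: (V_1 - 10)/39000 + (V_1 - V_2)/2.2 + (V_1 - 0)/56000 = 0
  Node 2: (V_2 - V_1)/2.2 + (V_2 - 0)/160 = 0
Collecting terms (coefficients in siemens):
  0.4546·V_1 - 0.4545·V_2 = 0.0002564
  0.4608·V_2 - 0.4545·V_1 = 0
Determinant D = (0.4546)(0.4608) - (-0.4545)(-0.4545) = 0.002861
V_1 = [(0.0002564)(0.4608) - (-0.4545)(0)]/D = 0.0413 V
V_2 = [(0.4546)(0) - (0.0002564)(-0.4545)]/D = 0.04074 V
V_th = V_2 - V_3 = 0.04074 - 0 = 0.04074 V
Step 2 — R_th: zero the source — replace V1 by a short circuit (node 3 merges into node 0) — and find the resistance seen between A (node 2) and B (node 0).
Reduce the network between node 2 (A) and node 0 (B) by series/parallel combination:
  Rp1 = R1 ‖ R3 (parallel, both between nodes 0 and 1) = 1/(1/39000 + 1/56000) = 22990 Ω
  Rs1 = R2 + Rp1 (series, joined only at node 1) = 2.2 + 22990 = 22990 Ω
  Rp2 = R4 ‖ Rs1 (parallel, both between nodes 0 and 2) = 1/(1/160 + 1/22990) = 158.9 Ω
R_th = 158.9 Ω

Final answer: V_th = 0.04074 V, R_th = 158.9 Ω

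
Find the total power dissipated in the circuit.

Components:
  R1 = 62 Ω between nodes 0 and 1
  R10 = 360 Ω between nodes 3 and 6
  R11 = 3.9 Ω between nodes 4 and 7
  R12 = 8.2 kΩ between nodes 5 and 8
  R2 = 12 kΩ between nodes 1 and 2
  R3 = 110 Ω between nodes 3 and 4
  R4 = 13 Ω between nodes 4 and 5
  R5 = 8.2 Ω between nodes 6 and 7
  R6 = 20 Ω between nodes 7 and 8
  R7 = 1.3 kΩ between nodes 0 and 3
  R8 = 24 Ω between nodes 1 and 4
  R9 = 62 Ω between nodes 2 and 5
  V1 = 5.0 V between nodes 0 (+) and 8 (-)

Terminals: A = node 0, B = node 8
Nodal analysis, taking node 8 as the 0 V reference.
Source V1 fixes V_0 = 5 V.
KCL at each unknown node (sum of currents leaving = 0; resistances in Ω):
  Node 1: (V_1 - 5)/62 + (V_1 - V_2)/12000 + (V_1 - V_4)/24 = 0
  Node 2: (V_2 - V_1)/12000 + (V_2 - V_5)/62 = 0
  Node 3: (V_3 - V_4)/110 + (V_3 - 5)/1300 + (V_3 - V_6)/360 = 0
  Node 4: (V_4 - V_3)/110 + (V_4 - V_5)/13 + (V_4 - V_1)/24 + (V_4 - V_7)/3.9 = 0
  Node 5: (V_5 - V_4)/13 + (V_5 - V_2)/62 + (V_5 - 0)/8200 = 0
  Node 6: (V_6 - V_7)/8.2 + (V_6 - V_3)/360 = 0
  Node 7: (V_7 - V_6)/8.2 + (V_7 - 0)/20 + (V_7 - V_4)/3.9 = 0
Collecting terms (coefficients in siemens):
  0.05788·V_1 - 0.00008333·V_2 - 0.04167·V_4 = 0.08065
  0.01621·V_2 - 0.00008333·V_1 - 0.01613·V_5 = 0
  0.01264·V_3 - 0.009091·V_4 - 0.002778·V_6 = 0.003846
  0.3841·V_4 - 0.04167·V_1 - 0.009091·V_3 - 0.07692·V_5 - 0.2564·V_7 = 0
  0.09317·V_5 - 0.01613·V_2 - 0.07692·V_4 = 0
  0.1247·V_6 - 0.002778·V_3 - 0.122·V_7 = 0
  0.4284·V_7 - 0.2564·V_4 - 0.122·V_6 = 0
Solving these 7 simultaneous equations (Gaussian elimination) gives:
  V_1 = 2.212 V, V_2 = 1.14 V, V_3 = 1.332 V, V_4 = 1.135 V
  V_5 = 1.134 V, V_6 = 0.9615 V, V_7 = 0.953 V
Power in each resistor, P = (ΔV)²/R:
  P_R1 = (5 - 2.212)²/62 = 0.1254 W
  P_R2 = (2.212 - 1.14)²/12000 = 0.0000958 W
  P_R3 = (1.332 - 1.135)²/110 = 0.0003533 W
  P_R4 = (1.135 - 1.134)²/13 = 0.00000003118 W
  P_R5 = (0.9615 - 0.953)²/8.2 = 0.000008687 W
  P_R6 = (0.953 - 0)²/20 = 0.04541 W
  P_R7 = (5 - 1.332)²/1300 = 0.01035 W
  P_R8 = (2.212 - 1.135)²/24 = 0.04834 W
  P_R9 = (1.14 - 1.134)²/62 = 0.000000495 W
  P_R10 = (1.332 - 0.9615)²/360 = 0.0003814 W
  P_R11 = (1.135 - 0.953)²/3.9 = 0.008477 W
  P_R12 = (1.134 - 0)²/8200 = 0.0001569 W
P_total = P_R1 + P_R2 + P_R3 + P_R4 + P_R5 + P_R6 + P_R7 + P_R8 + P_R9 + P_R10 + P_R11 + P_R12 = 0.2389 W

Final answer: 0.2389 W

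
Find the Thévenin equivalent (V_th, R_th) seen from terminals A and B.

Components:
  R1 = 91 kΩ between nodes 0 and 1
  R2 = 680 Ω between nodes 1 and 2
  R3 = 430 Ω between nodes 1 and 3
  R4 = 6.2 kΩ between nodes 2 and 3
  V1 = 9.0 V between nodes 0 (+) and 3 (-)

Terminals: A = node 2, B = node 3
Step 1 — V_th is the open-circuit voltage V_A - V_B (nothing connected across the terminals).
Nodal analysis, taking node 3 as the 0 V reference.
Source V1 fixes V_0 = 9 V.
KCL at each unknown node (sum of currents leaving = 0; resistances in Ω):
  Node 1: (V_1 - 9)/91000 + (V_1 - V_2)/680 + (V_1 - 0)/430 = 0
  Node 2: (V_2 - V_1)/680 + (V_2 - 0)/6200 = 0
Collecting terms (coefficients in siemens):
  0.003807·V_1 - 0.001471·V_2 = 0.0000989
  0.001632·V_2 - 0.001471·V_1 = 0
Determinant D = (0.003807)(0.001632) - (-0.001471)(-0.001471) = 0.00000405
V_1 = [(0.0000989)(0.001632) - (-0.001471)(0)]/D = 0.03985 V
V_2 = [(0.003807)(0) - (0.0000989)(-0.001471)]/D = 0.03591 V
V_th = V_2 - V_3 = 0.03591 - 0 = 0.03591 V
Step 2 — R_th: zero the source — replace V1 by a short circuit (node 3 merges into node 0) — and find the resistance seen between A (node 2) and B (node 0).
Reduce the network between node 2 (A) and node 0 (B) by series/parallel combination:
  Rp1 = R1 ‖ R3 (parallel, both between nodes 0 and 1) = 1/(1/91000 + 1/430) = 428 Ω
  Rs1 = R2 + Rp1 (series, joined only at node 1) = 680 + 428 = 1108 Ω
  Rp2 = R4 ‖ Rs1 (parallel, both between nodes 0 and 2) = 1/(1/6200 + 1/1108) = 940 Ω
R_th = 940 Ω

Final answer: V_th = 0.03591 V, R_th = 940 Ω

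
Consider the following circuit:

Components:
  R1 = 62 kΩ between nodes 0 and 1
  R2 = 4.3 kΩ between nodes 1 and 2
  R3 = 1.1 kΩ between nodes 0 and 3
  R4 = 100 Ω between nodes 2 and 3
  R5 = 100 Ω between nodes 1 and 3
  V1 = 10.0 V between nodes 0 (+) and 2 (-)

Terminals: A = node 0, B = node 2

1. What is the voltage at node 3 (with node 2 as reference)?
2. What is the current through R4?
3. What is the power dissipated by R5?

Nodal analysis, taking node 2 as the 0 V reference.
Source V1 fixes V_0 = 10 V.
KCL at each unknown node (sum of currents leaving = 0; resistances in Ω):
  Node 1: (V_1 - 10)/62000 + (V_1 - 0)/4300 + (V_1 - V_3)/100 = 0
  Node 3: (V_3 - 10)/1100 + (V_3 - 0)/100 + (V_3 - V_1)/100 = 0
Collecting terms (coefficients in siemens):
  0.01025·V_1 - 0.01·V_3 = 0.0001613
  0.02091·V_3 - 0.01·V_1 = 0.009091
Determinant D = (0.01025)(0.02091) - (-0.01)(-0.01) = 0.0001143
V_1 = [(0.0001613)(0.02091) - (-0.01)(0.009091)]/D = 0.8249 V
V_3 = [(0.01025)(0.009091) - (0.0001613)(-0.01)]/D = 0.8293 V
Part 1:
  Read off the nodal solution: V_3 = 0.8293 V
Part 2:
  I_R4 = (V_2 - V_3)/R4 = (0 - 0.8293)/100 = -0.008293 A
  Magnitude: I_R4 = 0.008293 A
Part 3:
  I_R5 = (V_1 - V_3)/R5 = (0.8249 - 0.8293)/100 = -0.00004386 A
  P_R5 = I_R5² × R5 = (-0.00004386)² × 100 = 0.0000001924 W

Final answers:
1. V_3 = 0.8293 V
2. I_R4 = 0.008293 A
3. P_R5 = 1.924e-07 W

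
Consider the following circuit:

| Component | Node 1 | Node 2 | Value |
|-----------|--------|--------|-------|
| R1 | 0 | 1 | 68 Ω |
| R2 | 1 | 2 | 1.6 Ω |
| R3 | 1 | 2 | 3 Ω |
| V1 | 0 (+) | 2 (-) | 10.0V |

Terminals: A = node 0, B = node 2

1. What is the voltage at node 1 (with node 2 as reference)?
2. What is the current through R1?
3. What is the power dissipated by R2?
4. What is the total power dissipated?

Nodal analysis, taking node 2 as the 0 V reference.
Source V1 fixes V_0 = 10 V.
KCL at each unknown node (sum of currents leaving = 0; resistances in Ω):
  Node 1: (V_1 - 10)/68 + (V_1 - 0)/1.6 + (V_1 - 0)/3 = 0
Collecting terms: 0.973 × V_1 = 0.1471  =>  V_1 = 0.1511 V
Part 1:
  Read off the nodal solution: V_1 = 0.1511 V
Part 2:
  I_R1 = (V_0 - V_1)/R1 = (10 - 0.1511)/68 = 0.1448 A
  Magnitude: I_R1 = 0.1448 A
Part 3:
  I_R2 = (V_1 - V_2)/R2 = (0.1511 - 0)/1.6 = 0.09446 A
  P_R2 = I_R2² × R2 = (0.09446)² × 1.6 = 0.01428 W
Part 4:
  Power in each resistor, P = (ΔV)²/R:
    P_R1 = (10 - 0.1511)²/68 = 1.426 W
    P_R2 = (0.1511 - 0)²/1.6 = 0.01428 W
    P_R3 = (0.1511 - 0)²/3 = 0.007614 W
  P_total = P_R1 + P_R2 + P_R3 = 1.448 W

Final answers:
1. V_1 = 0.1511 V
2. I_R1 = 0.1448 A
3. P_R2 = 0.01428 W
4. P_total = 1.448 W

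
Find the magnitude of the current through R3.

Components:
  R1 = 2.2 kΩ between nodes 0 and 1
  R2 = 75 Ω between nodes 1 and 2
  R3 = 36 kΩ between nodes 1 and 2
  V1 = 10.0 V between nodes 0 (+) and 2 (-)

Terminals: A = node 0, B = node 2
Nodal analysis, taking node 2 as the 0 V reference.
Source V1 fixes V_0 = 10 V.
KCL at each unknown node (sum of currents leaving = 0; resistances in Ω):
  Node 1: (V_1 - 10)/2200 + (V_1 - 0)/75 + (V_1 - 0)/36000 = 0
Collecting terms: 0.01382 × V_1 = 0.004545  =>  V_1 = 0.329 V
I_R3 = (V_1 - V_2)/R3 = (0.329 - 0)/36000 = 0.000009139 A
|I_R3| = 0.000009139 A

Final answer: |I_R3| = 9.139e-06 A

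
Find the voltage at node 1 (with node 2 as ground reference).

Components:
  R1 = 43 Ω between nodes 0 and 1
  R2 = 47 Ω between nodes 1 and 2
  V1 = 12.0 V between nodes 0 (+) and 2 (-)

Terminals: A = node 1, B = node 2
Nodal analysis, taking node 2 as the 0 V reference.
Source V1 fixes V_0 = 12 V.
KCL at each unknown node (sum of currents leaving = 0; resistances in Ω):
  Node 1: (V_1 - 12)/43 + (V_1 - 0)/47 = 0
Collecting terms: 0.04453 × V_1 = 0.2791  =>  V_1 = 6.267 V
The requested potential is V_1 = 6.267 V.

Final answer: V_1 = 6.267 V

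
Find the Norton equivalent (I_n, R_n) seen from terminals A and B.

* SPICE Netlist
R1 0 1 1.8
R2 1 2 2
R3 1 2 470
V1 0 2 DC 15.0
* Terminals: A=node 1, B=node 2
Find the Thévenin equivalent first; then I_n = V_th/R_th and R_n = R_th.
Step 1 — V_th is the open-circuit voltage V_A - V_B (nothing connected across the terminals).
Nodal analysis, taking node 2 as the 0 V reference.
Source V1 fixes V_0 = 15 V.
KCL at each unknown node (sum of currents leaving = 0; resistances in Ω):
  Node 1: (V_1 - 15)/1.8 + (V_1 - 0)/2 + (V_1 - 0)/470 = 0
Collecting terms: 1.058 × V_1 = 8.333  =>  V_1 = 7.879 V
V_th = V_1 - V_2 = 7.879 - 0 = 7.879 V
Step 2 — R_th: zero the source — replace V1 by a short circuit (node 2 merges into node 0) — and find the resistance seen between A (node 1) and B (node 0).
Reduce the network between node 1 (A) and node 0 (B) by series/parallel combination:
  Rp1 = R1 ‖ R2 ‖ R3 (parallel, all between nodes 0 and 1) = 1/(1/1.8 + 1/2 + 1/470) = 0.9455 Ω
R_th = 0.9455 Ω
I_n = V_th/R_th = 7.879/0.9455 = 8.333 A, and R_n = R_th = 0.9455 Ω

Final answer: I_n = 8.333 A, R_n = 0.9455 Ω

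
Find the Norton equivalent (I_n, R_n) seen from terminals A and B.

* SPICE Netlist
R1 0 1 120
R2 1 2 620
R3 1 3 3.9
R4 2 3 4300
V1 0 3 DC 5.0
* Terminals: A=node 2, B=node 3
Find the Thévenin equivalent first; then I_n = V_th/R_th and R_n = R_th.
Step 1 — V_th is the open-circuit voltage V_A - V_B (nothing connected across the terminals).
Nodal analysis, taking node 3 as the 0 V reference.
Source V1 fixes V_0 = 5 V.
KCL at each unknown node (sum of currents leaving = 0; resistances in Ω):
  Node 1: (V_1 - 5)/120 + (V_1 - V_2)/620 + (V_1 - 0)/3.9 = 0
  Node 2: (V_2 - V_1)/620 + (V_2 - 0)/4300 = 0
Collecting terms (coefficients in siemens):
  0.2664·V_1 - 0.001613·V_2 = 0.04167
  0.001845·V_2 - 0.001613·V_1 = 0
Determinant D = (0.2664)(0.001845) - (-0.001613)(-0.001613) = 0.0004889
V_1 = [(0.04167)(0.001845) - (-0.001613)(0)]/D = 0.1573 V
V_2 = [(0.2664)(0) - (0.04167)(-0.001613)]/D = 0.1374 V
V_th = V_2 - V_3 = 0.1374 - 0 = 0.1374 V
Step 2 — R_th: zero the source — replace V1 by a short circuit (node 3 merges into node 0) — and find the resistance seen between A (node 2) and B (node 0).
Reduce the network between node 2 (A) and node 0 (B) by series/parallel combination:
  Rp1 = R1 ‖ R3 (parallel, both between nodes 0 and 1) = 1/(1/120 + 1/3.9) = 3.777 Ω
  Rs1 = R2 + Rp1 (series, joined only at node 1) = 620 + 3.777 = 623.8 Ω
  Rp2 = R4 ‖ Rs1 (parallel, both between nodes 0 and 2) = 1/(1/4300 + 1/623.8) = 544.8 Ω
R_th = 544.8 Ω
I_n = V_th/R_th = 0.1374/544.8 = 0.0002523 A, and R_n = R_th = 544.8 Ω

Final answer: I_n = 0.0002523 A, R_n = 544.8 Ω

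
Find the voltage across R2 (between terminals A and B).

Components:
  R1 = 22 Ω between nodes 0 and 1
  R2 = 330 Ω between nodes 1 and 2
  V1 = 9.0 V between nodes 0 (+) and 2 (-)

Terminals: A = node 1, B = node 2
R1 and R2 are in series across V1 (node 0 → node 1 → node 2), and the output A–B is taken across R2, so this is a voltage divider.
Series current: I = V1/(R1 + R2) = 9/(22 + 330) = 9/352 = 0.02557 A
V_R2 = I × R2 = V1 × R2/(R1 + R2) = 9 × 330/352 = 8.438 V

Final answer: 8.438 V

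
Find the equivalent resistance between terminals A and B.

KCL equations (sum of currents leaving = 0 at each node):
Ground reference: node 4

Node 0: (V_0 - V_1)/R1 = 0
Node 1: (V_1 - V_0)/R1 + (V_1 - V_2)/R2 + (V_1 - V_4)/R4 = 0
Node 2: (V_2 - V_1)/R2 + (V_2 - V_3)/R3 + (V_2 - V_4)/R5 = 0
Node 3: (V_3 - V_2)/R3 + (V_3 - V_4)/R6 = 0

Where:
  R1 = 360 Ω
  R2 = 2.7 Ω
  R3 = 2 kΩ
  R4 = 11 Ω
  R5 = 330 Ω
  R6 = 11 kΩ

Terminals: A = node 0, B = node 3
The network is not a plain series/parallel combination. Inject a 1 A test current into terminal A (node 0) and return it from terminal B (node 3); then R_eq = V_A / (1 A).
Nodal analysis, taking node 3 as the 0 V reference.
Current source I_test pushes 1 A into node 0 and draws it out of node 3.
KCL at each unknown node (sum of currents leaving = 0; resistances in Ω):
  Node 0: (V_0 - V_1)/360 - 1 = 0
  Node 1: (V_1 - V_0)/360 + (V_1 - V_2)/2.7 + (V_1 - V_4)/11 = 0
  Node 2: (V_2 - V_1)/2.7 + (V_2 - 0)/2000 + (V_2 - V_4)/330 = 0
  Node 4: (V_4 - V_1)/11 + (V_4 - V_2)/330 + (V_4 - 0)/11000 = 0
Collecting terms (coefficients in siemens):
  0.002778·V_0 - 0.002778·V_1 = 1
  0.4641·V_1 - 0.002778·V_0 - 0.3704·V_2 - 0.09091·V_4 = 0
  0.3739·V_2 - 0.3704·V_1 - 0.00303·V_4 = 0
  0.09403·V_4 - 0.09091·V_1 - 0.00303·V_2 = 0
Solving these 4 simultaneous equations (Gaussian elimination) gives:
  V_0 = 2055 V, V_1 = 1695 V, V_2 = 1692 V, V_4 = 1693 V
R_eq = V_0 / 1 A = 2055 Ω = 2.055 kΩ

Final answer: 2.055 kΩ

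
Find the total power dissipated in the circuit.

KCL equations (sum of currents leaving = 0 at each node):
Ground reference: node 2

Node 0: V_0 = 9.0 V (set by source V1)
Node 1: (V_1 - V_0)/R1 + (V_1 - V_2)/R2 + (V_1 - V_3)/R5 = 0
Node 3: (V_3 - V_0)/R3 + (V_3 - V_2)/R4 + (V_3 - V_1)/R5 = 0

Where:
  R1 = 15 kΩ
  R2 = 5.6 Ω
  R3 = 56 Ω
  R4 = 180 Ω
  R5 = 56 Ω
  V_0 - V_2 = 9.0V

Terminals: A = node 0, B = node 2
Nodal analysis, taking node 2 as the 0 V reference.
Source V1 fixes V_0 = 9 V.
KCL at each unknown node (sum of currents leaving = 0; resistances in Ω):
  Node 1: (V_1 - 9)/15000 + (V_1 - 0)/5.6 + (V_1 - V_3)/56 = 0
  Node 3: (V_3 - 9)/56 + (V_3 - 0)/180 + (V_3 - V_1)/56 = 0
Collecting terms (coefficients in siemens):
  0.1965·V_1 - 0.01786·V_3 = 0.0006
  0.04127·V_3 - 0.01786·V_1 = 0.1607
Determinant D = (0.1965)(0.04127) - (-0.01786)(-0.01786) = 0.00779
V_1 = [(0.0006)(0.04127) - (-0.01786)(0.1607)]/D = 0.3716 V
V_3 = [(0.1965)(0.1607) - (0.0006)(-0.01786)]/D = 4.055 V
Power in each resistor, P = (ΔV)²/R:
  P_R1 = (9 - 0.3716)²/15000 = 0.004963 W
  P_R2 = (0.3716 - 0)²/5.6 = 0.02465 W
  P_R3 = (9 - 4.055)²/56 = 0.4367 W
  P_R4 = (0 - 4.055)²/180 = 0.09135 W
  P_R5 = (0.3716 - 4.055)²/56 = 0.2423 W
P_total = P_R1 + P_R2 + P_R3 + P_R4 + P_R5 = 0.7999 W

Final answer: 0.7999 W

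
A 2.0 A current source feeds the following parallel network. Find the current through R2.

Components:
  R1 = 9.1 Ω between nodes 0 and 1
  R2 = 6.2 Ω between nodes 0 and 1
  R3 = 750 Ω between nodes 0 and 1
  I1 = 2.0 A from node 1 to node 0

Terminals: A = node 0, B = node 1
All resistors sit directly between nodes 0 and 1, so they are in parallel and share one voltage V; the full source current 2 A splits among them.
1/R_par = 1/9.1 + 1/6.2 + 1/750 = 0.2725 S  =>  R_par = 3.67 Ω
V = I × R_par = 2 × 3.67 = 7.339 V
I_R2 = V/R2 = 7.339/6.2 = 1.184 A

Final answer: 1.184 A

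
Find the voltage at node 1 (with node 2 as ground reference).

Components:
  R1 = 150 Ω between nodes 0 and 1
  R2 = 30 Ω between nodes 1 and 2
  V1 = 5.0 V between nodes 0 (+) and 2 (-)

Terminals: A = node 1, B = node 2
Nodal analysis, taking node 2 as the 0 V reference.
Source V1 fixes V_0 = 5 V.
KCL at each unknown node (sum of currents leaving = 0; resistances in Ω):
  Node 1: (V_1 - 5)/150 + (V_1 - 0)/30 = 0
Collecting terms: 0.04 × V_1 = 0.03333  =>  V_1 = 0.8333 V
The requested potential is V_1 = 0.8333 V.

Final answer: V_1 = 0.8333 V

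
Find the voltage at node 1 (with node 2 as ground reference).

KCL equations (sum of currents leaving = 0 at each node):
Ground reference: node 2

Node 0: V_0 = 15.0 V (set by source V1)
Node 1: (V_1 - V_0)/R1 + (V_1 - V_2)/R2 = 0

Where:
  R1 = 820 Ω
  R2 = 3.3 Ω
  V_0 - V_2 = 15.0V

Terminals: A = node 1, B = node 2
Nodal analysis, taking node 2 as the 0 V reference.
Source V1 fixes V_0 = 15 V.
KCL at each unknown node (sum of currents leaving = 0; resistances in Ω):
  Node 1: (V_1 - 15)/820 + (V_1 - 0)/3.3 = 0
Collecting terms: 0.3042 × V_1 = 0.01829  =>  V_1 = 0.06012 V
The requested potential is V_1 = 0.06012 V.

Final answer: V_1 = 0.06012 V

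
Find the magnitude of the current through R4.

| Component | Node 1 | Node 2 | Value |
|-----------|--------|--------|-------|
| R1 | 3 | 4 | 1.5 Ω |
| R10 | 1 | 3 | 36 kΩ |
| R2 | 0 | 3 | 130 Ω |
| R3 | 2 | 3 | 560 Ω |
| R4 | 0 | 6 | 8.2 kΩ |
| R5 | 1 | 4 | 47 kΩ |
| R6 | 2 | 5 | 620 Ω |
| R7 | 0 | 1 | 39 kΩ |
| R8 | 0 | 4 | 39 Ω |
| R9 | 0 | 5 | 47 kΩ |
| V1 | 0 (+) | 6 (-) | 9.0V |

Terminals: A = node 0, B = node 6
Nodal analysis, taking node 6 as the 0 V reference.
Source V1 fixes V_0 = 9 V.
KCL at each unknown node (sum of currents leaving = 0; resistances in Ω):
  Node 1: (V_1 - V_4)/47000 + (V_1 - 9)/39000 + (V_1 - V_3)/36000 = 0
  Node 2: (V_2 - V_3)/560 + (V_2 - V_5)/620 = 0
  Node 3: (V_3 - V_4)/1.5 + (V_3 - 9)/130 + (V_3 - V_2)/560 + (V_3 - V_1)/36000 = 0
  Node 4: (V_4 - V_3)/1.5 + (V_4 - V_1)/47000 + (V_4 - 9)/39 = 0
  Node 5: (V_5 - V_2)/620 + (V_5 - 9)/47000 = 0
Collecting terms (coefficients in siemens):
  0.0000747·V_1 - 0.00002778·V_3 - 0.00002128·V_4 = 0.0002308
  0.003399·V_2 - 0.001786·V_3 - 0.001613·V_5 = 0
  0.6762·V_3 - 0.00002778·V_1 - 0.001786·V_2 - 0.6667·V_4 = 0.06923
  0.6923·V_4 - 0.00002128·V_1 - 0.6667·V_3 = 0.2308
  0.001634·V_5 - 0.001613·V_2 = 0.0001915
Solving these 5 simultaneous equations (Gaussian elimination) gives:
  V_1 = 9 V, V_2 = 9 V, V_3 = 9 V, V_4 = 9 V
  V_5 = 9 V
I_R4 = (V_0 - V_6)/R4 = (9 - 0)/8200 = 0.001098 A
|I_R4| = 0.001098 A

Final answer: |I_R4| = 0.001098 A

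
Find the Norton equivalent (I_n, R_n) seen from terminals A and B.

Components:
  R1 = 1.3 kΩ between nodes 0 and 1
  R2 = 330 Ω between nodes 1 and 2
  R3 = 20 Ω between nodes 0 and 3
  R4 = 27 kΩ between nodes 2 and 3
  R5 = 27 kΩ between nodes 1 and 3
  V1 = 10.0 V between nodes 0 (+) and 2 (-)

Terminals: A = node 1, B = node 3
Find the Thévenin equivalent first; then I_n = V_th/R_th and R_n = R_th.
Step 1 — V_th is the open-circuit voltage V_A - V_B (nothing connected across the terminals).
Nodal analysis, taking node 2 as the 0 V reference.
Source V1 fixes V_0 = 10 V.
KCL at each unknown node (sum of currents leaving = 0; resistances in Ω):
  Node 1: (V_1 - 10)/1300 + (V_1 - 0)/330 + (V_1 - V_3)/27000 = 0
  Node 3: (V_3 - 10)/20 + (V_3 - 0)/27000 + (V_3 - V_1)/27000 = 0
Collecting terms (coefficients in siemens):
  0.003837·V_1 - 0.00003704·V_3 = 0.007692
  0.05007·V_3 - 0.00003704·V_1 = 0.5
Determinant D = (0.003837)(0.05007) - (-0.00003704)(-0.00003704) = 0.0001921
V_1 = [(0.007692)(0.05007) - (-0.00003704)(0.5)]/D = 2.101 V
V_3 = [(0.003837)(0.5) - (0.007692)(-0.00003704)]/D = 9.987 V
V_th = V_1 - V_3 = 2.101 - 9.987 = -7.885 V
Step 2 — R_th: zero the source — replace V1 by a short circuit (node 2 merges into node 0) — and find the resistance seen between A (node 1) and B (node 3).
Reduce the network between node 1 (A) and node 3 (B) by series/parallel combination:
  Rp1 = R1 ‖ R2 (parallel, both between nodes 0 and 1) = 1/(1/1300 + 1/330) = 263.2 Ω
  Rp2 = R3 ‖ R4 (parallel, both between nodes 0 and 3) = 1/(1/20 + 1/27000) = 19.99 Ω
  Rs1 = Rp1 + Rp2 (series, joined only at node 0) = 263.2 + 19.99 = 283.2 Ω
  Rp3 = R5 ‖ Rs1 (parallel, both between nodes 1 and 3) = 1/(1/27000 + 1/283.2) = 280.2 Ω
R_th = 280.2 Ω
I_n = V_th/R_th = -7.885/280.2 = -0.02814 A, and R_n = R_th = 280.2 Ω

Final answer: I_n = -0.02814 A, R_n = 280.2 Ω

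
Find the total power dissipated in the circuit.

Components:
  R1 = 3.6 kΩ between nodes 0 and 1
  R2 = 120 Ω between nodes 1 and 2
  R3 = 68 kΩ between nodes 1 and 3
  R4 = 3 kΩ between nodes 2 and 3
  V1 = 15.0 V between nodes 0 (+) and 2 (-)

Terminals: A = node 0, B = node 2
Nodal analysis, taking node 2 as the 0 V reference.
Source V1 fixes V_0 = 15 V.
KCL at each unknown node (sum of currents leaving = 0; resistances in Ω):
  Node 1: (V_1 - 15)/3600 + (V_1 - 0)/120 + (V_1 - V_3)/68000 = 0
  Node 3: (V_3 - V_1)/68000 + (V_3 - 0)/3000 = 0
Collecting terms (coefficients in siemens):
  0.008626·V_1 - 0.00001471·V_3 = 0.004167
  0.000348·V_3 - 0.00001471·V_1 = 0
Determinant D = (0.008626)(0.000348) - (-0.00001471)(-0.00001471) = 0.000003002
V_1 = [(0.004167)(0.000348) - (-0.00001471)(0)]/D = 0.4831 V
V_3 = [(0.008626)(0) - (0.004167)(-0.00001471)]/D = 0.02041 V
Power in each resistor, P = (ΔV)²/R:
  P_R1 = (15 - 0.4831)²/3600 = 0.05854 W
  P_R2 = (0.4831 - 0)²/120 = 0.001945 W
  P_R3 = (0.4831 - 0.02041)²/68000 = 0.000003148 W
  P_R4 = (0 - 0.02041)²/3000 = 0.0000001389 W
P_total = P_R1 + P_R2 + P_R3 + P_R4 = 0.06049 W

Final answer: 0.06049 W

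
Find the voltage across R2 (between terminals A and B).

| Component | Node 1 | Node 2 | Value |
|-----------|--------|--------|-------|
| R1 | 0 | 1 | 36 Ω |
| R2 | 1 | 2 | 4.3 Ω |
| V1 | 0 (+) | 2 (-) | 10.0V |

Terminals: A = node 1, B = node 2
R1 and R2 are in series across V1 (node 0 → node 1 → node 2), and the output A–B is taken across R2, so this is a voltage divider.
Series current: I = V1/(R1 + R2) = 10/(36 + 4.3) = 10/40.3 = 0.2481 A
V_R2 = I × R2 = V1 × R2/(R1 + R2) = 10 × 4.3/40.3 = 1.067 V

Final answer: 1.067 V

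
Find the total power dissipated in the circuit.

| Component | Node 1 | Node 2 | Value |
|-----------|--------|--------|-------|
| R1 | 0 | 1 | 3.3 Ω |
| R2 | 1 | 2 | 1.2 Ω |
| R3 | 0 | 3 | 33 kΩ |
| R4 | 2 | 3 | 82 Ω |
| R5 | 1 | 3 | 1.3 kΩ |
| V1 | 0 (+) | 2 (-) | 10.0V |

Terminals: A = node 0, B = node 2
Nodal analysis, taking node 2 as the 0 V reference.
Source V1 fixes V_0 = 10 V.
KCL at each unknown node (sum of currents leaving = 0; resistances in Ω):
  Node 1: (V_1 - 10)/3.3 + (V_1 - 0)/1.2 + (V_1 - V_3)/1300 = 0
  Node 3: (V_3 - 10)/33000 + (V_3 - 0)/82 + (V_3 - V_1)/1300 = 0
Collecting terms (coefficients in siemens):
  1.137·V_1 - 0.0007692·V_3 = 3.03
  0.01299·V_3 - 0.0007692·V_1 = 0.000303
Determinant D = (1.137)(0.01299) - (-0.0007692)(-0.0007692) = 0.01478
V_1 = [(3.03)(0.01299) - (-0.0007692)(0.000303)]/D = 2.665 V
V_3 = [(1.137)(0.000303) - (3.03)(-0.0007692)]/D = 0.1811 V
Power in each resistor, P = (ΔV)²/R:
  P_R1 = (10 - 2.665)²/3.3 = 16.3 W
  P_R2 = (2.665 - 0)²/1.2 = 5.918 W
  P_R3 = (10 - 0.1811)²/33000 = 0.002922 W
  P_R4 = (0 - 0.1811)²/82 = 0.0003999 W
  P_R5 = (2.665 - 0.1811)²/1300 = 0.004746 W
P_total = P_R1 + P_R2 + P_R3 + P_R4 + P_R5 = 22.23 W

Final answer: 22.23 W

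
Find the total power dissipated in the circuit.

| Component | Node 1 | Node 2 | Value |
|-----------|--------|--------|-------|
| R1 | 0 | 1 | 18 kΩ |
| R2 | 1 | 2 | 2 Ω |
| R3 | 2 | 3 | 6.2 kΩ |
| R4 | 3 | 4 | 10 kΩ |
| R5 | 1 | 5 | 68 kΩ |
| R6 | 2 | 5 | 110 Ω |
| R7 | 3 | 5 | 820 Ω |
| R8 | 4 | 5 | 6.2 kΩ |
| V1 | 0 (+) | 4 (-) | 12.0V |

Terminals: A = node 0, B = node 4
Nodal analysis, taking node 4 as the 0 V reference.
Source V1 fixes V_0 = 12 V.
KCL at each unknown node (sum of currents leaving = 0; resistances in Ω):
  Node 1: (V_1 - 12)/18000 + (V_1 - V_2)/2 + (V_1 - V_5)/68000 = 0
  Node 2: (V_2 - V_1)/2 + (V_2 - V_3)/6200 + (V_2 - V_5)/110 = 0
  Node 3: (V_3 - V_2)/6200 + (V_3 - 0)/10000 + (V_3 - V_5)/820 = 0
  Node 5: (V_5 - V_1)/68000 + (V_5 - V_2)/110 + (V_5 - V_3)/820 + (V_5 - 0)/6200 = 0
Collecting terms (coefficients in siemens):
  0.5001·V_1 - 0.5·V_2 - 0.00001471·V_5 = 0.0006667
  0.5093·V_2 - 0.5·V_1 - 0.0001613·V_3 - 0.009091·V_5 = 0
  0.001481·V_3 - 0.0001613·V_2 - 0.00122·V_5 = 0
  0.01049·V_5 - 0.00001471·V_1 - 0.009091·V_2 - 0.00122·V_3 = 0
Solving these 4 simultaneous equations (Gaussian elimination) gives:
  V_1 = 2.195 V, V_2 = 2.194 V, V_3 = 1.999 V, V_5 = 2.138 V
Power in each resistor, P = (ΔV)²/R:
  P_R1 = (12 - 2.195)²/18000 = 0.005341 W
  P_R2 = (2.195 - 2.194)²/2 = 0.0000005916 W
  P_R3 = (2.194 - 1.999)²/6200 = 0.000006107 W
  P_R4 = (1.999 - 0)²/10000 = 0.0003998 W
  P_R5 = (2.195 - 2.138)²/68000 = 0.00000004856 W
  P_R6 = (2.194 - 2.138)²/110 = 0.00002889 W
  P_R7 = (1.999 - 2.138)²/820 = 0.0000233 W
  P_R8 = (0 - 2.138)²/6200 = 0.000737 W
P_total = P_R1 + P_R2 + P_R3 + P_R4 + P_R5 + P_R6 + P_R7 + P_R8 = 0.006537 W

Final answer: 0.006537 W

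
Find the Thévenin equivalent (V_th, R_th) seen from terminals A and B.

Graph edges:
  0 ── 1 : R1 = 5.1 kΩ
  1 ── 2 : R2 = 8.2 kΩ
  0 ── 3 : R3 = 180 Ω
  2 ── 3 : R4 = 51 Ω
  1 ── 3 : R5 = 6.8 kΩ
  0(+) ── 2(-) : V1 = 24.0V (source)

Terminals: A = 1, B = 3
Step 1 — V_th is the open-circuit voltage V_A - V_B (nothing connected across the terminals).
Nodal analysis, taking node 2 as the 0 V reference.
Source V1 fixes V_0 = 24 V.
KCL at each unknown node (sum of currents leaving = 0; resistances in Ω):
  Node 1: (V_1 - 24)/5100 + (V_1 - 0)/8200 + (V_1 - V_3)/6800 = 0
  Node 3: (V_3 - 24)/180 + (V_3 - 0)/51 + (V_3 - V_1)/6800 = 0
Collecting terms (coefficients in siemens):
  0.0004651·V_1 - 0.0001471·V_3 = 0.004706
  0.02531·V_3 - 0.0001471·V_1 = 0.1333
Determinant D = (0.0004651)(0.02531) - (-0.0001471)(-0.0001471) = 0.00001175
V_1 = [(0.004706)(0.02531) - (-0.0001471)(0.1333)]/D = 11.81 V
V_3 = [(0.0004651)(0.1333) - (0.004706)(-0.0001471)]/D = 5.337 V
V_th = V_1 - V_3 = 11.81 - 5.337 = 6.469 V
Step 2 — R_th: zero the source — replace V1 by a short circuit (node 2 merges into node 0) — and find the resistance seen between A (node 1) and B (node 3).
Reduce the network between node 1 (A) and node 3 (B) by series/parallel combination:
  Rp1 = R1 ‖ R2 (parallel, both between nodes 0 and 1) = 1/(1/5100 + 1/8200) = 3144 Ω
  Rp2 = R3 ‖ R4 (parallel, both between nodes 0 and 3) = 1/(1/180 + 1/51) = 39.74 Ω
  Rs1 = Rp1 + Rp2 (series, joined only at node 0) = 3144 + 39.74 = 3184 Ω
  Rp3 = R5 ‖ Rs1 (parallel, both between nodes 1 and 3) = 1/(1/6800 + 1/3184) = 2169 Ω
R_th = 2.169 kΩ

Final answer: V_th = 6.469 V, R_th = 2.169 kΩ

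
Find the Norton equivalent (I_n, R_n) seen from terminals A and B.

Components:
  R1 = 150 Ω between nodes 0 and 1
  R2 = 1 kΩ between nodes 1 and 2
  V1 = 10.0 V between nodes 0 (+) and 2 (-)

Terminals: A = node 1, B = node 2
Find the Thévenin equivalent first; then I_n = V_th/R_th and R_n = R_th.
Step 1 — V_th is the open-circuit voltage V_A - V_B (nothing connected across the terminals).
Nodal analysis, taking node 2 as the 0 V reference.
Source V1 fixes V_0 = 10 V.
KCL at each unknown node (sum of currents leaving = 0; resistances in Ω):
  Node 1: (V_1 - 10)/150 + (V_1 - 0)/1000 = 0
Collecting terms: 0.007667 × V_1 = 0.06667  =>  V_1 = 8.696 V
V_th = V_1 - V_2 = 8.696 - 0 = 8.696 V
Step 2 — R_th: zero the source — replace V1 by a short circuit (node 2 merges into node 0) — and find the resistance seen between A (node 1) and B (node 0).
Reduce the network between node 1 (A) and node 0 (B) by series/parallel combination:
  Rp1 = R1 ‖ R2 (parallel, both between nodes 0 and 1) = 1/(1/150 + 1/1000) = 130.4 Ω
R_th = 130.4 Ω
I_n = V_th/R_th = 8.696/130.4 = 0.06667 A, and R_n = R_th = 130.4 Ω

Final answer: I_n = 0.06667 A, R_n = 130.4 Ω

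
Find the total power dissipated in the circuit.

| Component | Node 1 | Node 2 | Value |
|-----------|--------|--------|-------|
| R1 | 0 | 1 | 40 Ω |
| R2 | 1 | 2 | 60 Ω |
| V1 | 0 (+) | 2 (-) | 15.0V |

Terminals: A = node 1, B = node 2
Nodal analysis, taking node 2 as the 0 V reference.
Source V1 fixes V_0 = 15 V.
KCL at each unknown node (sum of currents leaving = 0; resistances in Ω):
  Node 1: (V_1 - 15)/40 + (V_1 - 0)/60 = 0
Collecting terms: 0.04167 × V_1 = 0.375  =>  V_1 = 9 V
Power in each resistor, P = (ΔV)²/R:
  P_R1 = (15 - 9)²/40 = 0.9 W
  P_R2 = (9 - 0)²/60 = 1.35 W
P_total = P_R1 + P_R2 = 2.25 W

Final answer: 2.25 W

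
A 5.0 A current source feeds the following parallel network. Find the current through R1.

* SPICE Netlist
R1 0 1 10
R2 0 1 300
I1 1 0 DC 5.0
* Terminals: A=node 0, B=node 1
All resistors sit directly between nodes 0 and 1, so they are in parallel and share one voltage V; the full source current 5 A splits among them.
1/R_par = 1/10 + 1/300 = 0.1033 S  =>  R_par = 9.677 Ω
V = I × R_par = 5 × 9.677 = 48.39 V
I_R1 = V/R1 = 48.39/10 = 4.839 A

Final answer: 4.839 A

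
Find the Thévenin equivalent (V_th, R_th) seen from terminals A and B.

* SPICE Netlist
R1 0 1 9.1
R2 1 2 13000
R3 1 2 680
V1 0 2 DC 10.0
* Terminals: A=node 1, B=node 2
Step 1 — V_th is the open-circuit voltage V_A - V_B (nothing connected across the terminals).
Nodal analysis, taking node 2 as the 0 V reference.
Source V1 fixes V_0 = 10 V.
KCL at each unknown node (sum of currents leaving = 0; resistances in Ω):
  Node 1: (V_1 - 10)/9.1 + (V_1 - 0)/13000 + (V_1 - 0)/680 = 0
Collecting terms: 0.1114 × V_1 = 1.099  =>  V_1 = 9.861 V
V_th = V_1 - V_2 = 9.861 - 0 = 9.861 V
Step 2 — R_th: zero the source — replace V1 by a short circuit (node 2 merges into node 0) — and find the resistance seen between A (node 1) and B (node 0).
Reduce the network between node 1 (A) and node 0 (B) by series/parallel combination:
  Rp1 = R1 ‖ R2 ‖ R3 (parallel, all between nodes 0 and 1) = 1/(1/9.1 + 1/13000 + 1/680) = 8.974 Ω
R_th = 8.974 Ω

Final answer: V_th = 9.861 V, R_th = 8.974 Ω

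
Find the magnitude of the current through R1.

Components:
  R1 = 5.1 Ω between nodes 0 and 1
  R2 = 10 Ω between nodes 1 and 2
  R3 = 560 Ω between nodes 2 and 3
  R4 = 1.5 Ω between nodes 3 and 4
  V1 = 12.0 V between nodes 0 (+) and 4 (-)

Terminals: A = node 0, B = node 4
Nodal analysis, taking node 4 as the 0 V reference.
Source V1 fixes V_0 = 12 V.
KCL at each unknown node (sum of currents leaving = 0; resistances in Ω):
  Node 1: (V_1 - 12)/5.1 + (V_1 - V_2)/10 = 0
  Node 2: (V_2 - V_1)/10 + (V_2 - V_3)/560 = 0
  Node 3: (V_3 - V_2)/560 + (V_3 - 0)/1.5 = 0
Collecting terms (coefficients in siemens):
  0.2961·V_1 - 0.1·V_2 = 2.353
  0.1018·V_2 - 0.1·V_1 - 0.001786·V_3 = 0
  0.6685·V_3 - 0.001786·V_2 = 0
Solving these 3 simultaneous equations (Gaussian elimination) gives:
  V_1 = 11.89 V, V_2 = 11.69 V, V_3 = 0.03122 V
I_R1 = (V_0 - V_1)/R1 = (12 - 11.89)/5.1 = 0.02081 A
|I_R1| = 0.02081 A

Final answer: |I_R1| = 0.02081 A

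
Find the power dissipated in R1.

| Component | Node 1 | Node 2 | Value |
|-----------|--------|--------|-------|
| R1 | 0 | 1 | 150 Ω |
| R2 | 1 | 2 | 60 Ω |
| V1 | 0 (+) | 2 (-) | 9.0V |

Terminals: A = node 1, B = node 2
Nodal analysis, taking node 2 as the 0 V reference.
Source V1 fixes V_0 = 9 V.
KCL at each unknown node (sum of currents leaving = 0; resistances in Ω):
  Node 1: (V_1 - 9)/150 + (V_1 - 0)/60 = 0
Collecting terms: 0.02333 × V_1 = 0.06  =>  V_1 = 2.571 V
I_R1 = (V_0 - V_1)/R1 = (9 - 2.571)/150 = 0.04286 A
P_R1 = I_R1² × R1 = (0.04286)² × 150 = 0.2755 W

Final answer: 0.2755 W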